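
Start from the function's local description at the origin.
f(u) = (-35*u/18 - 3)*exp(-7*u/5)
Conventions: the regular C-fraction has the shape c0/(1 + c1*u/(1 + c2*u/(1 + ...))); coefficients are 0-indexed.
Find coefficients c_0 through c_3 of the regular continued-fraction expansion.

The regular C-fraction coefficients are [-3, 203/270, -5131/7830, 39879/106285].

Taylor coefficients (expand at 0): a_0 = -3, a_1 = 203/90, a_2 = -49/225, a_3 = -2401/4500.
c0 = a_0 = -3. Peel one level at a time: if S = 1 + c*u/S' with S'(0) = 1, then c is the u-coefficient of S and S' = c*u/(S - 1).
S_1 = c0/f = 1 + (203/270)*u + (35917/72900)*u^2 + ...; c1 = 203/270.
S_2 = c1*u/(S_1 - 1) = 1 + (-5131/7830)*u + (10339/42050)*u^2 + ...; c2 = -5131/7830.
S_3 = c2*u/(S_2 - 1) = 1 + (39879/106285)*u + ...; c3 = 39879/106285.


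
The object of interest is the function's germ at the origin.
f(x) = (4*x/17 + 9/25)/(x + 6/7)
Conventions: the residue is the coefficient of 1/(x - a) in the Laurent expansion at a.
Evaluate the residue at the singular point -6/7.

The residue is 471/2975.

At the order-1 pole -6/7 set g(x) = (x - (-6/7))*f(x) = 4*x/17 + 9/25.
Simple pole: residue = g(a) at a = -6/7, which is 471/2975.


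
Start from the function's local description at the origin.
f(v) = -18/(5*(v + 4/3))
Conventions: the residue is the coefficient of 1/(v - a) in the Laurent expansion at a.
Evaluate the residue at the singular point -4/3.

At the order-1 pole -4/3 set g(v) = (v - (-4/3))*f(v) = -18/5.
Simple pole: residue = g(a) at a = -4/3, which is -18/5.

The residue is -18/5.


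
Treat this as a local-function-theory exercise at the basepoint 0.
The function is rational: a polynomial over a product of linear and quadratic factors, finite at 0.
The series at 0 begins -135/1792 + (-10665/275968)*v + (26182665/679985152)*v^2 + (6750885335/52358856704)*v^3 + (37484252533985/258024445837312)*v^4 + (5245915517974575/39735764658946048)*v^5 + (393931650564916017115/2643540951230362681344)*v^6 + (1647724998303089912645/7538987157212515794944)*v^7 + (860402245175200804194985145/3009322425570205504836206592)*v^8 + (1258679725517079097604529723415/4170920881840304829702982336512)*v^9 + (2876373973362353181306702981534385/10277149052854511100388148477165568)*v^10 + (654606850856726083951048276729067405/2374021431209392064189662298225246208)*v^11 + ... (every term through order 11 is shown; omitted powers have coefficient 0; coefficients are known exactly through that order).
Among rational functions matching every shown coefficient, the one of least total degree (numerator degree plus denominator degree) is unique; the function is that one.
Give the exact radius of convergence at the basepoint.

No rational of total degree below 10 reproduces all 12 coefficients; solving the [2/8] Pade equations on them gives f(v) = (-8*v**2/21 - 19*v/8 + 11/7)/((v**2 - 5*v/7 + 11/10)*(v**2 + 11*v/9 - 8/3)**3), whose expansion matches every shown term.
Denominator factor (v**2 + 11*v/9 - 8/3)^3: discriminant 985/81, real irrational roots -11/18 + (1/18)*sqrt(985) and -11/18 - (1/18)*sqrt(985); poles of order 3, moduli -11/18 + (1/18)*sqrt(985) and 11/18 + (1/18)*sqrt(985).
Denominator factor (v**2 - 5*v/7 + 11/10): discriminant -953/245, complex-conjugate roots (5/14) + ((1/70)*sqrt(4765))*i and (5/14) - ((1/70)*sqrt(4765))*i; poles of order 1, moduli (1/10)*sqrt(110) and (1/10)*sqrt(110).
The radius of convergence is the smallest modulus among the singular points: (1/10)*sqrt(110).

The radius of convergence is (1/10)*sqrt(110).


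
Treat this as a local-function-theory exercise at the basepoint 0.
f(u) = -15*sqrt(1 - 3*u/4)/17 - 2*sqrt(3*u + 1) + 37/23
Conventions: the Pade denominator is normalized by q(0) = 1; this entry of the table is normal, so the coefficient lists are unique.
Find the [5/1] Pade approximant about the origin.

The Pade approximant has numerator coefficients [-498/391, -150669447/27214382, -139970331/37863488, 172718919/93202432, -23388095439/19386105856, 306196913043/310177693696]; denominator coefficients [1, 1253511/556816].

Taylor coefficients needed (expand at 0): a_0 = -498/391, a_1 = -363/136, a_2 = 5031/2176, a_3 = -58347/17408, a_4 = 3531195/557056, a_5 = -59196501/4456448, a_6 = 2132222211/71303168.
Write the denominator as Q(u) = 1 + q1*u. Requiring Q*f - P = O(u^7) with deg P <= 5 kills the coefficients of u^6..u^6 in Q*f:
  u^6: a_6 + q1*a_5 = 0, i.e. 2132222211/71303168 + (-59196501/4456448)*q1 = 0.
Solving this linear system: q1 = 1253511/556816.
The numerator is Q*f truncated at degree 5: P0 = a_0 = -498/391; P1 = a_1 + q1*a_0 = -150669447/27214382; P2 = a_2 + q1*a_1 = -139970331/37863488; P3 = a_3 + q1*a_2 = 172718919/93202432; P4 = a_4 + q1*a_3 = -23388095439/19386105856; P5 = a_5 + q1*a_4 = 306196913043/310177693696.


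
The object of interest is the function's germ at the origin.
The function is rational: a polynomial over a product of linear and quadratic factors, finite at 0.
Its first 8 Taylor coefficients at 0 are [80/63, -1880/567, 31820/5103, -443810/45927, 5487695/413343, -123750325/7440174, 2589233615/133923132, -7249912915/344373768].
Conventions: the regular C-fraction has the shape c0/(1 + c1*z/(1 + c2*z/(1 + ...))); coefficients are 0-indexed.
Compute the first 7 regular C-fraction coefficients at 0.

The regular C-fraction coefficients are [80/63, 47/18, -103/141, 24743/29046, -1830885/5097058, 7860445/64257571, 85511808/39638011].

Taylor coefficients (read off): a_0 = 80/63, a_1 = -1880/567, a_2 = 31820/5103, a_3 = -443810/45927, a_4 = 5487695/413343, a_5 = -123750325/7440174, a_6 = 2589233615/133923132.
c0 = a_0 = 80/63. Peel one level at a time: if S = 1 + c*z/S' with S'(0) = 1, then c is the z-coefficient of S and S' = c*z/(S - 1).
S_1 = c0/f = 1 + (47/18)*z + (103/54)*z^2 + ...; c1 = 47/18.
S_2 = c1*z/(S_1 - 1) = 1 + (-103/141)*z + (24743/39762)*z^2 + ...; c2 = -103/141.
S_3 = c2*z/(S_2 - 1) = 1 + (24743/29046)*z + (12985/42436)*z^2 + ...; c3 = 24743/29046.
S_4 = c3*z/(S_3 - 1) = 1 + (-1830885/5097058)*z + (53802075/1224432098)*z^2 + ...; c4 = -1830885/5097058.
S_5 = c4*z/(S_4 - 1) = 1 + (7860445/64257571)*z + (-1779840/6744409)*z^2 + ...; c5 = 7860445/64257571.
S_6 = c5*z/(S_5 - 1) = 1 + (85511808/39638011)*z + ...; c6 = 85511808/39638011.


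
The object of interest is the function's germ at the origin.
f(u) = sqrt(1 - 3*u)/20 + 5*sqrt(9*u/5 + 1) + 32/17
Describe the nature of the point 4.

The point is a regular point.

There is no denominator, hence no pole anywhere.
Branch term sqrt(1 - u/(-5/9)): argument at 4 is 41/5, nonzero, so 4 is not its branch point (a point on a principal cut is still regular for the continued germ).
Branch term sqrt(1 - u/(1/3)): argument at 4 is -11, nonzero, so 4 is not its branch point (a point on a principal cut is still regular for the continued germ).
So the germ continues analytically to 4.


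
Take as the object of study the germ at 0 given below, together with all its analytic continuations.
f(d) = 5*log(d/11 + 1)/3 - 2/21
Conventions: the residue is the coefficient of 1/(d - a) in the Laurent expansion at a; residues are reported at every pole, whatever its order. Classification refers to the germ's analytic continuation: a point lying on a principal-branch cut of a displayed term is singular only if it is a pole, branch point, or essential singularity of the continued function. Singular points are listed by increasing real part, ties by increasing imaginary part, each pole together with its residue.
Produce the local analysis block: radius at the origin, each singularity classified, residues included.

Branch term (5/3)*log(1 - d/(-11)): its argument vanishes at d = -11, a logarithmic branch point, modulus 11.
The radius of convergence is the smallest modulus among the singular points: 11.

Radius of convergence at 0: 11.
At -11: a logarithmic branch point.


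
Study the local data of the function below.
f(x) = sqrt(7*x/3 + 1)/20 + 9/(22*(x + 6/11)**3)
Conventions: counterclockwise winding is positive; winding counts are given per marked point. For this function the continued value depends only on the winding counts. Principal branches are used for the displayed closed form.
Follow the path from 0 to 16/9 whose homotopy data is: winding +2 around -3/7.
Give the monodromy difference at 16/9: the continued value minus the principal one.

Continued minus principal equals 0.

The rational part is single-valued and drops out of the difference; each branch term changes only by its own monodromy.
(1/20)*sqrt(1 - x/(-3/7)): winding +2 is even, the square root returns to the same sheet, contribution 0.
Summing the contributions at x = 16/9 gives 0.


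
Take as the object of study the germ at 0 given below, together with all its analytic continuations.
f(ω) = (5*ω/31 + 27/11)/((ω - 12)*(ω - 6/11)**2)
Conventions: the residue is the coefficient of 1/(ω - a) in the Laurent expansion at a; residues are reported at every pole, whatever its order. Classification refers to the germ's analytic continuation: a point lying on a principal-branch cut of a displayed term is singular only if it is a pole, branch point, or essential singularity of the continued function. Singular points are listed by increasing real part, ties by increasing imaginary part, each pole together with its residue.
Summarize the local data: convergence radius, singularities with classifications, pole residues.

Radius of convergence at 0: 6/11.
At 6/11: a pole of order 2; residue -5489/164052.
At 12: a pole of order 1; residue 5489/164052.

Denominator factor (ω - 6/11)^2: pole of order 2 at 6/11, modulus 6/11.
Denominator factor (ω - 12): pole of order 1 at 12, modulus 12.
The radius of convergence is the smallest modulus among the singular points: 6/11.
At the order-2 pole 6/11 set g(ω) = (ω - (6/11))^2*f(ω) = (5*ω/31 + 27/11)/(ω - 12).
Order-2 pole: residue = g'(a); g'(6/11) = -5489/164052, so the residue is -5489/164052.
At the order-1 pole 12 set g(ω) = (ω - (12))*f(ω) = (5*ω/31 + 27/11)/(ω - 6/11)**2.
Simple pole: residue = g(a) at a = 12, which is 5489/164052.
List the singular points by increasing real part (a conjugate pair: the negative imaginary part first).


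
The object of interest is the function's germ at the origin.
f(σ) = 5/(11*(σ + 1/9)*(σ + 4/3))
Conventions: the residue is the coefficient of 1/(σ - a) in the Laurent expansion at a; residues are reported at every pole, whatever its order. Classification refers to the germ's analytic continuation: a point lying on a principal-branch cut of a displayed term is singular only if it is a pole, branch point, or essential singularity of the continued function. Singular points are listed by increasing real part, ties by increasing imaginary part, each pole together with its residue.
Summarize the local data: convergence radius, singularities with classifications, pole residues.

Radius of convergence at 0: 1/9.
At -4/3: a pole of order 1; residue -45/121.
At -1/9: a pole of order 1; residue 45/121.

Denominator factor (σ + 1/9): pole of order 1 at -1/9, modulus 1/9.
Denominator factor (σ + 4/3): pole of order 1 at -4/3, modulus 4/3.
The radius of convergence is the smallest modulus among the singular points: 1/9.
At the order-1 pole -4/3 set g(σ) = (σ - (-4/3))*f(σ) = 5/(11*(σ + 1/9)).
Simple pole: residue = g(a) at a = -4/3, which is -45/121.
At the order-1 pole -1/9 set g(σ) = (σ - (-1/9))*f(σ) = 5/(11*(σ + 4/3)).
Simple pole: residue = g(a) at a = -1/9, which is 45/121.
List the singular points by increasing real part (a conjugate pair: the negative imaginary part first).


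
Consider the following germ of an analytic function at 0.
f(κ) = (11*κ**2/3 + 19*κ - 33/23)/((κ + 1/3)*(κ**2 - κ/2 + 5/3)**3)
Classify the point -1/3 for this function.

The point is a pole of order 1.

The denominator factor κ + 1/3 vanishes at -1/3 and appears to the power 1; the numerator there equals -4571/621, nonzero, and no other factor vanishes.
Hence a pole whose order is the multiplicity, 1.


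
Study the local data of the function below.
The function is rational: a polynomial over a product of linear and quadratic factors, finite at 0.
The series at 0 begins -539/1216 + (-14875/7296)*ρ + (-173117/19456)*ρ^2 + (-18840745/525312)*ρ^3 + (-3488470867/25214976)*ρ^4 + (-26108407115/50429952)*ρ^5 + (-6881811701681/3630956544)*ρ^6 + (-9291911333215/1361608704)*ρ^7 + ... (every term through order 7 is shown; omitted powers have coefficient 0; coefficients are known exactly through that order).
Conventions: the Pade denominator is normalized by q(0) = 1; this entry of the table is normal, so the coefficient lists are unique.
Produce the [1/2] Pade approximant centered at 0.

The Pade approximant has numerator coefficients [-539/1216, 1481633545/561741536]; denominator coefficients [1, -58483985/5543502, 3785316241/133044048].

Taylor coefficients needed (read off): a_0 = -539/1216, a_1 = -14875/7296, a_2 = -173117/19456, a_3 = -18840745/525312.
Write the denominator as Q(ρ) = 1 + q1*ρ + q2*ρ^2. Requiring Q*f - P = O(ρ^4) with deg P <= 1 kills the coefficients of ρ^2..ρ^3 in Q*f:
  ρ^2: a_2 + q1*a_1 + q2*a_0 = 0, i.e. -173117/19456 + (-14875/7296)*q1 + (-539/1216)*q2 = 0.
  ρ^3: a_3 + q1*a_2 + q2*a_1 = 0, i.e. -18840745/525312 + (-173117/19456)*q1 + (-14875/7296)*q2 = 0.
Solving this linear system: q1 = -58483985/5543502, q2 = 3785316241/133044048.
The numerator is Q*f truncated at degree 1: P0 = a_0 = -539/1216; P1 = a_1 + q1*a_0 = 1481633545/561741536.


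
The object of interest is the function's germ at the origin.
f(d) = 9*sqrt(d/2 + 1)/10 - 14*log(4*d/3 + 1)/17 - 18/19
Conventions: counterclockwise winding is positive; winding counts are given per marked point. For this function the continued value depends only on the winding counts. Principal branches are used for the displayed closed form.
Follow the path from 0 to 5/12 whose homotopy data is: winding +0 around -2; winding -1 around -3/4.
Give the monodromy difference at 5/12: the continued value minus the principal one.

The rational part is single-valued and drops out of the difference; each branch term changes only by its own monodromy.
(9/10)*sqrt(1 - d/(-2)): winding +0 is even, the square root returns to the same sheet, contribution 0.
(-14/17)*log(1 - d/(-3/4)): each positive loop around -3/4 adds 2*pi*i to the log, so winding -1 contributes (-14/17)*(-1)*2*pi*i = (28/17)*pi*i.
Summing the contributions at d = 5/12 gives (28/17)*pi*i.

Continued minus principal equals (28/17)*pi*i.


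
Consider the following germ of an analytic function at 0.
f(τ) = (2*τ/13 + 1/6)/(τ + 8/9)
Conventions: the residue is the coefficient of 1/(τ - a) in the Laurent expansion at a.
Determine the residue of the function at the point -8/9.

At the order-1 pole -8/9 set g(τ) = (τ - (-8/9))*f(τ) = 2*τ/13 + 1/6.
Simple pole: residue = g(a) at a = -8/9, which is 7/234.

The residue is 7/234.


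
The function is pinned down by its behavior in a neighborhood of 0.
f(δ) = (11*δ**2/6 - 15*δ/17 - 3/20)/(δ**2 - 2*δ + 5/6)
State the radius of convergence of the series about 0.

Denominator factor (δ**2 - 2*δ + 5/6): discriminant 2/3, real irrational roots 1 + (1/6)*sqrt(6) and 1 - (1/6)*sqrt(6); poles of order 1, moduli 1 + (1/6)*sqrt(6) and 1 - (1/6)*sqrt(6).
The radius of convergence is the smallest modulus among the singular points: 1 - (1/6)*sqrt(6).

The radius of convergence is 1 - (1/6)*sqrt(6).


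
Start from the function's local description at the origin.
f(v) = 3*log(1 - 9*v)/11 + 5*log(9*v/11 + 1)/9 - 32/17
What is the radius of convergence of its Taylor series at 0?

The radius of convergence is 1/9.

Branch term (3/11)*log(1 - v/(1/9)): its argument vanishes at v = 1/9, a logarithmic branch point, modulus 1/9.
Branch term (5/9)*log(1 - v/(-11/9)): its argument vanishes at v = -11/9, a logarithmic branch point, modulus 11/9.
The radius of convergence is the smallest modulus among the singular points: 1/9.


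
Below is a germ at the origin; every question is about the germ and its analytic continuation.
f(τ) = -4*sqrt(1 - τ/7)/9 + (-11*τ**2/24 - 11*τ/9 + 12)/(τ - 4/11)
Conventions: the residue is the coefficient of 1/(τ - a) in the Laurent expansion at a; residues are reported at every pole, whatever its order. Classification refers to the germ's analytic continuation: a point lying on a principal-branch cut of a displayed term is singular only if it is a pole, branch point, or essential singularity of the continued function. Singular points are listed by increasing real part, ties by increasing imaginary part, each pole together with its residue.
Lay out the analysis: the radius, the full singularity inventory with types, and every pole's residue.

Radius of convergence at 0: 4/11.
At 4/11: a pole of order 1; residue 1138/99.
At 7: an algebraic (square-root) branch point.

Denominator factor (τ - 4/11): pole of order 1 at 4/11, modulus 4/11.
Branch term (-4/9)*sqrt(1 - τ/(7)): its argument vanishes at τ = 7, a square-root branch point, modulus 7.
The radius of convergence is the smallest modulus among the singular points: 4/11.
The branch term is analytic at 4/11 and contributes nothing to the residue; only the rational part matters.
At the order-1 pole 4/11 set g(τ) = (τ - (4/11))*(rational part) = -11*τ**2/24 - 11*τ/9 + 12.
Simple pole: residue = g(a) at a = 4/11, which is 1138/99.
List the singular points by increasing real part (a conjugate pair: the negative imaginary part first).


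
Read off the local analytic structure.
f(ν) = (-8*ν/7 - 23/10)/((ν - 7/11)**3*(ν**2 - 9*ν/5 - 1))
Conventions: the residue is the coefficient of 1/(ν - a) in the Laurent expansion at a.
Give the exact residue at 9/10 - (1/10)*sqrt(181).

The factor ν**2 - 9*ν/5 - 1 splits as (ν - a)(ν - a') with a = 9/10 - (1/10)*sqrt(181), a' = 9/10 + (1/10)*sqrt(181). At the order-1 pole a set g(ν) = (ν - a)*f(ν) = [(-8*ν/7 - 23/10)/(ν - 7/11)**3] / (ν - a').
Simple pole: residue = g(a) at a = 9/10 - (1/10)*sqrt(181), which is -871814317/1816229142 - (560243189/164368737351)*sqrt(181).

The residue is -871814317/1816229142 - (560243189/164368737351)*sqrt(181).


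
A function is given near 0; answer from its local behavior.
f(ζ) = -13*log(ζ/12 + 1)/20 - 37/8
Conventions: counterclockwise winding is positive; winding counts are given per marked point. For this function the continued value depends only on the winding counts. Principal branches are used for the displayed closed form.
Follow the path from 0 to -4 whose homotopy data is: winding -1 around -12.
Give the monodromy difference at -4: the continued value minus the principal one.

The rational part is single-valued and drops out of the difference; each branch term changes only by its own monodromy.
(-13/20)*log(1 - ζ/(-12)): each positive loop around -12 adds 2*pi*i to the log, so winding -1 contributes (-13/20)*(-1)*2*pi*i = (13/10)*pi*i.
Summing the contributions at ζ = -4 gives (13/10)*pi*i.

Continued minus principal equals (13/10)*pi*i.


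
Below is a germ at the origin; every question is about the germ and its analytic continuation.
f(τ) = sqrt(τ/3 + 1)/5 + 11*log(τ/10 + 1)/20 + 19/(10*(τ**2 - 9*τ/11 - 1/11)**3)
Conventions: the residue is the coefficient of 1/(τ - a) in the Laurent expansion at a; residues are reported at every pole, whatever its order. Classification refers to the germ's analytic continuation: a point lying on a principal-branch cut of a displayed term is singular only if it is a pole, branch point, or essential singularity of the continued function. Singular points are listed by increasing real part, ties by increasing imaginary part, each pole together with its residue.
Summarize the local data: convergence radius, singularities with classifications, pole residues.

Denominator factor (τ**2 - 9*τ/11 - 1/11)^3: discriminant 125/121, real irrational roots 9/22 + (5/22)*sqrt(5) and 9/22 - (5/22)*sqrt(5); poles of order 3, moduli 9/22 + (5/22)*sqrt(5) and -9/22 + (5/22)*sqrt(5).
Branch term (11/20)*log(1 - τ/(-10)): its argument vanishes at τ = -10, a logarithmic branch point, modulus 10.
Branch term (1/5)*sqrt(1 - τ/(-3)): its argument vanishes at τ = -3, a square-root branch point, modulus 3.
The radius of convergence is the smallest modulus among the singular points: -9/22 + (5/22)*sqrt(5).
The branch terms are analytic at 9/22 - (5/22)*sqrt(5) and contribute nothing to the residue; only the rational part matters.
The factor τ**2 - 9*τ/11 - 1/11 splits as (τ - a)(τ - a') with a = 9/22 - (5/22)*sqrt(5), a' = 9/22 + (5/22)*sqrt(5). At the order-3 pole a set g(τ) = (τ - a)^3*(rational part) = [19/10] / (τ - a')^3.
Order-3 pole: residue = g''(a)/2; g''(9/22 - (5/22)*sqrt(5)) = -(18359814/1953125)*sqrt(5), so the residue is -(9179907/1953125)*sqrt(5).
The branch terms are analytic at 9/22 + (5/22)*sqrt(5) and contribute nothing to the residue; only the rational part matters.
The factor τ**2 - 9*τ/11 - 1/11 splits as (τ - a)(τ - a') with a = 9/22 + (5/22)*sqrt(5), a' = 9/22 - (5/22)*sqrt(5). At the order-3 pole a set g(τ) = (τ - a)^3*(rational part) = [19/10] / (τ - a')^3.
Order-3 pole: residue = g''(a)/2; g''(9/22 + (5/22)*sqrt(5)) = (18359814/1953125)*sqrt(5), so the residue is (9179907/1953125)*sqrt(5).
List the singular points by increasing real part (a conjugate pair: the negative imaginary part first).

Radius of convergence at 0: -9/22 + (5/22)*sqrt(5).
At -10: a logarithmic branch point.
At -3: an algebraic (square-root) branch point.
At 9/22 - (5/22)*sqrt(5): a pole of order 3; residue -(9179907/1953125)*sqrt(5).
At 9/22 + (5/22)*sqrt(5): a pole of order 3; residue (9179907/1953125)*sqrt(5).


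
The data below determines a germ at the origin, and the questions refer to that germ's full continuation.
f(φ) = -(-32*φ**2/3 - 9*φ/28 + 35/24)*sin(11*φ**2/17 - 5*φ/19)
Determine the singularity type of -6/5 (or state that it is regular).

There is no denominator, hence no pole anywhere.
The factor -sin(11*φ**2/17 - 5*φ/19) is entire.
So the germ continues analytically to -6/5.

The point is a regular point.


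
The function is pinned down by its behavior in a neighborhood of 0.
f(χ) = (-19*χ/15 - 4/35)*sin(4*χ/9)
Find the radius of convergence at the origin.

The factor sin(4*χ/9) is entire and contributes no finite singular point.
The polynomial part has no poles.
No finite singular points: the Taylor series at 0 converges everywhere.

The radius of convergence is infinite.


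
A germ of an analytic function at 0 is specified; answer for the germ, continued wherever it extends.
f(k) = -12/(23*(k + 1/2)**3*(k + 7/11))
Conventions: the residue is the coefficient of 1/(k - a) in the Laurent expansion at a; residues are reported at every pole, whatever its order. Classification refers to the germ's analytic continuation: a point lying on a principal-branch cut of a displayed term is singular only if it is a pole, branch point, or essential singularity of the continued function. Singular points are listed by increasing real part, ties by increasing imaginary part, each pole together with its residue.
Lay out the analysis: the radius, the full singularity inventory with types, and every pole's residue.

Radius of convergence at 0: 1/2.
At -7/11: a pole of order 1; residue 42592/207.
At -1/2: a pole of order 3; residue -42592/207.

Denominator factor (k + 7/11): pole of order 1 at -7/11, modulus 7/11.
Denominator factor (k + 1/2)^3: pole of order 3 at -1/2, modulus 1/2.
The radius of convergence is the smallest modulus among the singular points: 1/2.
At the order-1 pole -7/11 set g(k) = (k - (-7/11))*f(k) = -12/(23*(k + 1/2)**3).
Simple pole: residue = g(a) at a = -7/11, which is 42592/207.
At the order-3 pole -1/2 set g(k) = (k - (-1/2))^3*f(k) = -12/(23*(k + 7/11)).
Order-3 pole: residue = g''(a)/2; g''(-1/2) = -85184/207, so the residue is -42592/207.
List the singular points by increasing real part (a conjugate pair: the negative imaginary part first).


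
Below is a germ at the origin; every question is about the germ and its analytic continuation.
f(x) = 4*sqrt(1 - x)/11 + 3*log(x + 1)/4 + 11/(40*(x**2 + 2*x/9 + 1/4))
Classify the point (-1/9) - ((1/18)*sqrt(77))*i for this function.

The point is a pole of order 1.

The denominator factor x**2 + 2*x/9 + 1/4 vanishes at (-1/9) - ((1/18)*sqrt(77))*i and appears to the power 1; the numerator there equals 11/40, nonzero, and no other factor vanishes.
The branch terms are analytic at this point.
Hence a pole whose order is the multiplicity, 1.


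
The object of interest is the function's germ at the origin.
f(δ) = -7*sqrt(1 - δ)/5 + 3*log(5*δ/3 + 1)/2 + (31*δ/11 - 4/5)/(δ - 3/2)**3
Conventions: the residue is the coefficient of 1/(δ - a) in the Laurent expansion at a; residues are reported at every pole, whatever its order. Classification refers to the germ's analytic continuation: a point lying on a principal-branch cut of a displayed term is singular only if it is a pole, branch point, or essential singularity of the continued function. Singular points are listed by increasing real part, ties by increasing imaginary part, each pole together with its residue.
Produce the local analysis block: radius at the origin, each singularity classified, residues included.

Denominator factor (δ - 3/2)^3: pole of order 3 at 3/2, modulus 3/2.
Branch term (3/2)*log(1 - δ/(-3/5)): its argument vanishes at δ = -3/5, a logarithmic branch point, modulus 3/5.
Branch term (-7/5)*sqrt(1 - δ/(1)): its argument vanishes at δ = 1, a square-root branch point, modulus 1.
The radius of convergence is the smallest modulus among the singular points: 3/5.
The branch terms are analytic at 3/2 and contribute nothing to the residue; only the rational part matters.
At the order-3 pole 3/2 set g(δ) = (δ - (3/2))^3*(rational part) = 31*δ/11 - 4/5.
Order-3 pole: residue = g''(a)/2; g''(3/2) = 0, so the residue is 0.
List the singular points by increasing real part (a conjugate pair: the negative imaginary part first).

Radius of convergence at 0: 3/5.
At -3/5: a logarithmic branch point.
At 1: an algebraic (square-root) branch point.
At 3/2: a pole of order 3; residue 0.


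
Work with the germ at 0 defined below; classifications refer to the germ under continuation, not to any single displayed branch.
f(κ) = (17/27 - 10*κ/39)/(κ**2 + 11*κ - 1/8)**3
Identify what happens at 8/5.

Denominator factors: κ**2 + 11*κ - 1/8 = 4007/200 at κ = 8/5 — none vanishes.
So the germ continues analytically to 8/5.

The point is a regular point.


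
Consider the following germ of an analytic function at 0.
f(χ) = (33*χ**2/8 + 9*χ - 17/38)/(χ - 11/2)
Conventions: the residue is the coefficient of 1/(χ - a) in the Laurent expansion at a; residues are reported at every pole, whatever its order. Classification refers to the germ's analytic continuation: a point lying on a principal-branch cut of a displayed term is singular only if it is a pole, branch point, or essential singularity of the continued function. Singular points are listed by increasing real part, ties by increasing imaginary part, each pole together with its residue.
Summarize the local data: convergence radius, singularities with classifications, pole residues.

Radius of convergence at 0: 11/2.
At 11/2: a pole of order 1; residue 105691/608.

Denominator factor (χ - 11/2): pole of order 1 at 11/2, modulus 11/2.
The radius of convergence is the smallest modulus among the singular points: 11/2.
At the order-1 pole 11/2 set g(χ) = (χ - (11/2))*f(χ) = 33*χ**2/8 + 9*χ - 17/38.
Simple pole: residue = g(a) at a = 11/2, which is 105691/608.


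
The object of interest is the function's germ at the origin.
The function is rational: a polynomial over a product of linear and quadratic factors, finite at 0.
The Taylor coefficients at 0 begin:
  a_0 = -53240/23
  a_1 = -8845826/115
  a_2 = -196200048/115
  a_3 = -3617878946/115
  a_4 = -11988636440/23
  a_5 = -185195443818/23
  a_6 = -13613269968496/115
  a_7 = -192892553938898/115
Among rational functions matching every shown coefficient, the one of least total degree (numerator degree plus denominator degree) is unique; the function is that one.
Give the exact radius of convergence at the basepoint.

No rational of total degree below 5 reproduces all 8 coefficients; solving the [2/3] Pade equations on them gives f(h) = (6*h**2 + 2*h/5 + 40/23)/(h - 1/11)**3, whose expansion matches every shown term.
Denominator factor (h - 1/11)^3: pole of order 3 at 1/11, modulus 1/11.
The radius of convergence is the smallest modulus among the singular points: 1/11.

The radius of convergence is 1/11.


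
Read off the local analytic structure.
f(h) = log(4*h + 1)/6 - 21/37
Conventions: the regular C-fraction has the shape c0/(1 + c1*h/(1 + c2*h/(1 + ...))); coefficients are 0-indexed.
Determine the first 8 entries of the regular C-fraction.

Taylor coefficients (expand at 0): a_0 = -21/37, a_1 = 2/3, a_2 = -4/3, a_3 = 32/9, a_4 = -32/3, a_5 = 512/15, a_6 = -1024/9, a_7 = 8192/21.
c0 = a_0 = -21/37. Peel one level at a time: if S = 1 + c*h/S' with S'(0) = 1, then c is the h-coefficient of S and S' = c*h/(S - 1).
S_1 = c0/f = 1 + (74/63)*h + (-3848/3969)*h^2 + ...; c1 = 74/63.
S_2 = c1*h/(S_1 - 1) = 1 + (52/63)*h + (-4/3)*h^2 + ...; c2 = 52/63.
S_3 = c2*h/(S_2 - 1) = 1 + (21/13)*h + (-105/169)*h^2 + ...; c3 = 21/13.
S_4 = c3*h/(S_3 - 1) = 1 + (5/13)*h + (-16/15)*h^2 + ...; c4 = 5/13.
S_5 = c4*h/(S_4 - 1) = 1 + (208/75)*h + (12064/5625)*h^2 + ...; c5 = 208/75.
S_6 = c5*h/(S_5 - 1) = 1 + (-58/75)*h + (-36/35)*h^2 + ...; c6 = -58/75.
S_7 = c6*h/(S_6 - 1) = 1 + (-270/203)*h + ...; c7 = -270/203.

The regular C-fraction coefficients are [-21/37, 74/63, 52/63, 21/13, 5/13, 208/75, -58/75, -270/203].


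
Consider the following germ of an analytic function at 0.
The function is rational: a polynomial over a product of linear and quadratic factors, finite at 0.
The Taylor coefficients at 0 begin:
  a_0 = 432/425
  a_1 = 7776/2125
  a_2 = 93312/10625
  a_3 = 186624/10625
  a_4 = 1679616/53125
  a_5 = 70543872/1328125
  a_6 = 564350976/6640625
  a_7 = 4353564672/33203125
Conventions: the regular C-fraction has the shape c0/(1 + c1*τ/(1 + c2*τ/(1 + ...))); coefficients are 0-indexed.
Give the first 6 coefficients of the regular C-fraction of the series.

Taylor coefficients (read off): a_0 = 432/425, a_1 = 7776/2125, a_2 = 93312/10625, a_3 = 186624/10625, a_4 = 1679616/53125, a_5 = 70543872/1328125.
c0 = a_0 = 432/425. Peel one level at a time: if S = 1 + c*τ/S' with S'(0) = 1, then c is the τ-coefficient of S and S' = c*τ/(S - 1).
S_1 = c0/f = 1 + (-18/5)*τ + (108/25)*τ^2 + ...; c1 = -18/5.
S_2 = c1*τ/(S_1 - 1) = 1 + (6/5)*τ + (24/25)*τ^2 + ...; c2 = 6/5.
S_3 = c2*τ/(S_2 - 1) = 1 + (-4/5)*τ + (4/25)*τ^2 + ...; c3 = -4/5.
S_4 = c3*τ/(S_3 - 1) = 1 + (1/5)*τ + (3/25)*τ^2 + ...; c4 = 1/5.
S_5 = c4*τ/(S_4 - 1) = 1 + (-3/5)*τ + ...; c5 = -3/5.

The regular C-fraction coefficients are [432/425, -18/5, 6/5, -4/5, 1/5, -3/5].


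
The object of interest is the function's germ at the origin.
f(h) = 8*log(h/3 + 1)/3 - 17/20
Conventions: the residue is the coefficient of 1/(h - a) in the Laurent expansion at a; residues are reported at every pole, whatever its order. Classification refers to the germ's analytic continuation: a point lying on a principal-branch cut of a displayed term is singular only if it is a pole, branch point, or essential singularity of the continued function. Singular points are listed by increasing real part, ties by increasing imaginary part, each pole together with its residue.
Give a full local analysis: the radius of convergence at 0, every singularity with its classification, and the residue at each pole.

Radius of convergence at 0: 3.
At -3: a logarithmic branch point.

Branch term (8/3)*log(1 - h/(-3)): its argument vanishes at h = -3, a logarithmic branch point, modulus 3.
The radius of convergence is the smallest modulus among the singular points: 3.


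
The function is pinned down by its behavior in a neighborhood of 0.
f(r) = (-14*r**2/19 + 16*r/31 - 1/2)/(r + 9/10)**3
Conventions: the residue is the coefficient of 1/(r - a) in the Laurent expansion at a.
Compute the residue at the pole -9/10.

At the order-3 pole -9/10 set g(r) = (r - (-9/10))^3*f(r) = -14*r**2/19 + 16*r/31 - 1/2.
Order-3 pole: residue = g''(a)/2; g''(-9/10) = -28/19, so the residue is -14/19.

The residue is -14/19.


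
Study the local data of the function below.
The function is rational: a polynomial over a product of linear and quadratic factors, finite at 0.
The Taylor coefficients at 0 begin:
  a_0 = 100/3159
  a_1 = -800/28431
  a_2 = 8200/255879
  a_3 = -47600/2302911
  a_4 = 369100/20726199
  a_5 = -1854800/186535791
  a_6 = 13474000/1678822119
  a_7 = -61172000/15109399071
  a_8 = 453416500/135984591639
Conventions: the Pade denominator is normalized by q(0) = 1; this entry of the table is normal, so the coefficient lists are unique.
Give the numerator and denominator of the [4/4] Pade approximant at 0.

The Pade approximant has numerator coefficients [100/3159, -7819600/1150890039, 1499200/1150890039, -236800/1150890039, 25600/1150890039]; denominator coefficients [1, 2210804/3278889, -1219282/3278889, -400756/1092963, -6293557/88530003].

Taylor coefficients needed (read off): a_0 = 100/3159, a_1 = -800/28431, a_2 = 8200/255879, a_3 = -47600/2302911, a_4 = 369100/20726199, a_5 = -1854800/186535791, a_6 = 13474000/1678822119, a_7 = -61172000/15109399071, a_8 = 453416500/135984591639.
Write the denominator as Q(τ) = 1 + q1*τ + q2*τ^2 + q3*τ^3 + q4*τ^4. Requiring Q*f - P = O(τ^9) with deg P <= 4 kills the coefficients of τ^5..τ^8 in Q*f:
  τ^5: a_5 + q1*a_4 + q2*a_3 + q3*a_2 + q4*a_1 = 0, i.e. -1854800/186535791 + (369100/20726199)*q1 + (-47600/2302911)*q2 + (8200/255879)*q3 + (-800/28431)*q4 = 0.
  τ^6: a_6 + q1*a_5 + q2*a_4 + q3*a_3 + q4*a_2 = 0, i.e. 13474000/1678822119 + (-1854800/186535791)*q1 + (369100/20726199)*q2 + (-47600/2302911)*q3 + (8200/255879)*q4 = 0.
  τ^7: a_7 + q1*a_6 + q2*a_5 + q3*a_4 + q4*a_3 = 0, i.e. -61172000/15109399071 + (13474000/1678822119)*q1 + (-1854800/186535791)*q2 + (369100/20726199)*q3 + (-47600/2302911)*q4 = 0.
  τ^8: a_8 + q1*a_7 + q2*a_6 + q3*a_5 + q4*a_4 = 0, i.e. 453416500/135984591639 + (-61172000/15109399071)*q1 + (13474000/1678822119)*q2 + (-1854800/186535791)*q3 + (369100/20726199)*q4 = 0.
Solving this linear system: q1 = 2210804/3278889, q2 = -1219282/3278889, q3 = -400756/1092963, q4 = -6293557/88530003.
The numerator is Q*f truncated at degree 4: P0 = a_0 = 100/3159; P1 = a_1 + q1*a_0 = -7819600/1150890039; P2 = a_2 + q1*a_1 + q2*a_0 = 1499200/1150890039; P3 = a_3 + q1*a_2 + q2*a_1 + q3*a_0 = -236800/1150890039; P4 = a_4 + q1*a_3 + q2*a_2 + q3*a_1 + q4*a_0 = 25600/1150890039.


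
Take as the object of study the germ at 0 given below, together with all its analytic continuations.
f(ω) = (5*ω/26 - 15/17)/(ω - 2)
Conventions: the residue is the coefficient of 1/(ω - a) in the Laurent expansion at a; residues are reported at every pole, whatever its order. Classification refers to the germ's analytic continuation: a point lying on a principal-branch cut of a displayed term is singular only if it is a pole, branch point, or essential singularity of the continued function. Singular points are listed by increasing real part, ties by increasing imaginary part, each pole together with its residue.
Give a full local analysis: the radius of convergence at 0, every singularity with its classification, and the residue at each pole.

Radius of convergence at 0: 2.
At 2: a pole of order 1; residue -110/221.

Denominator factor (ω - 2): pole of order 1 at 2, modulus 2.
The radius of convergence is the smallest modulus among the singular points: 2.
At the order-1 pole 2 set g(ω) = (ω - (2))*f(ω) = 5*ω/26 - 15/17.
Simple pole: residue = g(a) at a = 2, which is -110/221.


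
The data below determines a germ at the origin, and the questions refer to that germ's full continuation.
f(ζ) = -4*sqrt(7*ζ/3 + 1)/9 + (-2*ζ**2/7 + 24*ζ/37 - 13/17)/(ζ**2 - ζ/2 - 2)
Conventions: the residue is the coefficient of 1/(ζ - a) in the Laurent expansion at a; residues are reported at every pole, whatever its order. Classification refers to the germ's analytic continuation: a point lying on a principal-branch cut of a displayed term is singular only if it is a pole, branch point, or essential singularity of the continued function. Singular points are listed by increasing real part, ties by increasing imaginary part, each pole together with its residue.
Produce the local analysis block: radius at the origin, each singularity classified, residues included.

Radius of convergence at 0: 3/7.
At 1/4 - (1/4)*sqrt(33): a pole of order 1; residue 131/518 + (21305/290598)*sqrt(33).
At -3/7: an algebraic (square-root) branch point.
At 1/4 + (1/4)*sqrt(33): a pole of order 1; residue 131/518 - (21305/290598)*sqrt(33).

Denominator factor (ζ**2 - ζ/2 - 2): discriminant 33/4, real irrational roots 1/4 + (1/4)*sqrt(33) and 1/4 - (1/4)*sqrt(33); poles of order 1, moduli 1/4 + (1/4)*sqrt(33) and -1/4 + (1/4)*sqrt(33).
Branch term (-4/9)*sqrt(1 - ζ/(-3/7)): its argument vanishes at ζ = -3/7, a square-root branch point, modulus 3/7.
The radius of convergence is the smallest modulus among the singular points: 3/7.
The branch term is analytic at 1/4 - (1/4)*sqrt(33) and contributes nothing to the residue; only the rational part matters.
The factor ζ**2 - ζ/2 - 2 splits as (ζ - a)(ζ - a') with a = 1/4 - (1/4)*sqrt(33), a' = 1/4 + (1/4)*sqrt(33). At the order-1 pole a set g(ζ) = (ζ - a)*(rational part) = [-2*ζ**2/7 + 24*ζ/37 - 13/17] / (ζ - a').
Simple pole: residue = g(a) at a = 1/4 - (1/4)*sqrt(33), which is 131/518 + (21305/290598)*sqrt(33).
The branch term is analytic at 1/4 + (1/4)*sqrt(33) and contributes nothing to the residue; only the rational part matters.
The factor ζ**2 - ζ/2 - 2 splits as (ζ - a)(ζ - a') with a = 1/4 + (1/4)*sqrt(33), a' = 1/4 - (1/4)*sqrt(33). At the order-1 pole a set g(ζ) = (ζ - a)*(rational part) = [-2*ζ**2/7 + 24*ζ/37 - 13/17] / (ζ - a').
Simple pole: residue = g(a) at a = 1/4 + (1/4)*sqrt(33), which is 131/518 - (21305/290598)*sqrt(33).
List the singular points by increasing real part (a conjugate pair: the negative imaginary part first).


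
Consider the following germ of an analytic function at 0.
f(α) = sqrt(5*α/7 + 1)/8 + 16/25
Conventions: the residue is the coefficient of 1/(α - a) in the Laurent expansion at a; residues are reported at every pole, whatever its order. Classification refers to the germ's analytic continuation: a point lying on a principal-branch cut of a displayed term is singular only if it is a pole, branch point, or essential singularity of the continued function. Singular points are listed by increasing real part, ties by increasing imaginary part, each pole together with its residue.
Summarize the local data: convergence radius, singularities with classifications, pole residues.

Branch term (1/8)*sqrt(1 - α/(-7/5)): its argument vanishes at α = -7/5, a square-root branch point, modulus 7/5.
The radius of convergence is the smallest modulus among the singular points: 7/5.

Radius of convergence at 0: 7/5.
At -7/5: an algebraic (square-root) branch point.


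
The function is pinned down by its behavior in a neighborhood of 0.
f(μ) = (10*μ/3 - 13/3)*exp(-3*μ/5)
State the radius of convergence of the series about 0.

The factor exp(-3*μ/5) is entire and contributes no finite singular point.
The polynomial part has no poles.
No finite singular points: the Taylor series at 0 converges everywhere.

The radius of convergence is infinite.


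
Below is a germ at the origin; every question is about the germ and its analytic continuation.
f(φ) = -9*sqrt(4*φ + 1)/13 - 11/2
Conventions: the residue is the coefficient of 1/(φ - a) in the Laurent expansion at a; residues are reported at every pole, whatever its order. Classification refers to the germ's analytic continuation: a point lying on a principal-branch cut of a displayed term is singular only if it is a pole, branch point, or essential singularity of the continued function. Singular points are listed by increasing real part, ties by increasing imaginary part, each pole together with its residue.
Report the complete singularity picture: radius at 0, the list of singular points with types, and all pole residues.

Radius of convergence at 0: 1/4.
At -1/4: an algebraic (square-root) branch point.

Branch term (-9/13)*sqrt(1 - φ/(-1/4)): its argument vanishes at φ = -1/4, a square-root branch point, modulus 1/4.
The radius of convergence is the smallest modulus among the singular points: 1/4.
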